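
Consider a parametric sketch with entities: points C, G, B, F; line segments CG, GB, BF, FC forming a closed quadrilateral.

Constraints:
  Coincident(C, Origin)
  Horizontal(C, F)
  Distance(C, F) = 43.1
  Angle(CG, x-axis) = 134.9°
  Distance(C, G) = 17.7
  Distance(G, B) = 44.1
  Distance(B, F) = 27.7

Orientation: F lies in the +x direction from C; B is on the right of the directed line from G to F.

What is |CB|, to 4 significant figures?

26.47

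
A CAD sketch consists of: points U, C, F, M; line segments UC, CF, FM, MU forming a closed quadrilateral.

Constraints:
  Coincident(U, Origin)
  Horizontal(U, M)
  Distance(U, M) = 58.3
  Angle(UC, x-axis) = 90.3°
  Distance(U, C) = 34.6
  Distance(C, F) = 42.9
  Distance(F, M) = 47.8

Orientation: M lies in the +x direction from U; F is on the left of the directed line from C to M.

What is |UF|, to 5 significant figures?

61.032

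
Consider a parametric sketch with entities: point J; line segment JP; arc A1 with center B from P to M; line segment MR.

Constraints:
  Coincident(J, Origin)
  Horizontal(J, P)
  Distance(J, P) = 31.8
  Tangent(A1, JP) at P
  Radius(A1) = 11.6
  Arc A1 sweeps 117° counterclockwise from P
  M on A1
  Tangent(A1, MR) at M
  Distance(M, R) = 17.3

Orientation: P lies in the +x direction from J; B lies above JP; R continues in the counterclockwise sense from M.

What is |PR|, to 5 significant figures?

32.376

On A1, P sits at bearing -90° from B; a 117° counterclockwise sweep puts M at bearing 27°, so M = B + 11.6·(cos 27°, sin 27°) = (42.136, 16.866). A1 meets MR tangentially, so BM is at right angles to MR, so MR runs along (−sin 27°, cos 27°); with |MR| = 17.3, R = (34.282, 32.281). Then |PR| = |R − P| = 32.376.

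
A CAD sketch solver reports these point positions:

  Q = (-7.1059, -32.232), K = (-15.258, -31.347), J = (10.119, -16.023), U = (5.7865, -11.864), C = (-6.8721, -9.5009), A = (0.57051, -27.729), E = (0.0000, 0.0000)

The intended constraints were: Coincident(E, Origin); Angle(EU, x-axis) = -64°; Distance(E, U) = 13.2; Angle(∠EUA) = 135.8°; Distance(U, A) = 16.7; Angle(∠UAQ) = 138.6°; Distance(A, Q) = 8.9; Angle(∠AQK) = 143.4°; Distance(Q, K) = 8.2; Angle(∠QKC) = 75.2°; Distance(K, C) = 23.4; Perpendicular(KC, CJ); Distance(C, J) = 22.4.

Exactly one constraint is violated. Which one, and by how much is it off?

Distance(C, J) = 22.4 — off by 4.20.

E = (0.00, 0.00) ✓; EU at -64.00° ✓; |EU| = 13.20 ✓; ∠EUA = 135.8° ✓; |UA| = 16.70 ✓; ∠UAQ = 138.6° ✓; |AQ| = 8.900 ✓; ∠AQK = 143.4° ✓; |QK| = 8.200 ✓; ∠QKC = 75.20° ✓; |KC| = 23.40 ✓; ∠(KC, CJ) = 90.00° ✓; |CJ| = 18.20 ✗.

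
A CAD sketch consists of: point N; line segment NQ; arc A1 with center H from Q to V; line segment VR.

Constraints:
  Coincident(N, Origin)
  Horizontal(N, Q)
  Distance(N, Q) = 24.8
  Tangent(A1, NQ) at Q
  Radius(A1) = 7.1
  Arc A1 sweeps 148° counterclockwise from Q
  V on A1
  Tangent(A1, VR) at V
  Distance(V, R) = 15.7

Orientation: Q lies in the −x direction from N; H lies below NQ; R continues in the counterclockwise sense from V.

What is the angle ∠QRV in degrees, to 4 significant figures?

33.99°

On A1, Q sits at bearing 90° from H; a 148° counterclockwise sweep puts V at bearing 238°, so V = H + 7.1·(cos 238°, sin 238°) = (-28.56, -13.12). Tangency of A1 to VR means the radius HV is perpendicular to VR, so VR runs along (−sin 238°, cos 238°); with |VR| = 15.7, R = (-15.25, -21.44). Then cos ∠QRV = RQ·RV / (|RQ||RV|), giving 33.99°.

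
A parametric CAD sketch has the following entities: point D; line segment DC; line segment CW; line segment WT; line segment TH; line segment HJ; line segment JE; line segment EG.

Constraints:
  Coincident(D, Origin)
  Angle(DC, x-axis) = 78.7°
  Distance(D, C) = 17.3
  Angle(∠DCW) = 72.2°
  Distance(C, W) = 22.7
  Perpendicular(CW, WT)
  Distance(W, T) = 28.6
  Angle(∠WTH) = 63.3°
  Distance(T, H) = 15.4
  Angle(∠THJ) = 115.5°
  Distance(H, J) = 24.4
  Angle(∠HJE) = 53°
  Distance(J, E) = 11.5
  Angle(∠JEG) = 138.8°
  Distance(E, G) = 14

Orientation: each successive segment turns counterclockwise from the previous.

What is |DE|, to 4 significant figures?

17.89

D is at the origin; DC runs at 78.7° with length 17.3, so C = (3.390, 16.96). ∠DCW = 72.2° gives CW at -173.5° from the x-axis; with |CW| = 22.7, W = (-19.16, 14.39). CW ⟂ WT, so WT runs at -83.50°; with |WT| = 28.6, T = (-15.93, -14.02). ∠WTH = 63.3° gives TH at 33.20° from the x-axis; with |TH| = 15.4, H = (-3.040, -5.589). ∠THJ = 115.5° gives HJ at 97.70° from the x-axis; with |HJ| = 24.4, J = (-6.310, 18.59). ∠HJE = 53.0° gives JE at -135.3° from the x-axis; with |JE| = 11.5, E = (-14.48, 10.50). Then |DE| = |E − D| = 17.89.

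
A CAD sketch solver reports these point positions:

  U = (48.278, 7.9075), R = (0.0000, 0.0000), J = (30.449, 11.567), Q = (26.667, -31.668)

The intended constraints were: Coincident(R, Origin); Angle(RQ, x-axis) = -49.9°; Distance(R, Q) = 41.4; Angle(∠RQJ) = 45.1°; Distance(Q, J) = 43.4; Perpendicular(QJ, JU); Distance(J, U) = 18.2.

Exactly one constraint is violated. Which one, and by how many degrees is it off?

Perpendicular(QJ, JU) — off by 6.60°.

R = (0.00, 0.00) ✓; RQ at -49.90° ✓; |RQ| = 41.40 ✓; ∠RQJ = 45.10° ✓; |QJ| = 43.40 ✓; ∠(QJ, JU) = 96.60° ✗; |JU| = 18.20 ✓.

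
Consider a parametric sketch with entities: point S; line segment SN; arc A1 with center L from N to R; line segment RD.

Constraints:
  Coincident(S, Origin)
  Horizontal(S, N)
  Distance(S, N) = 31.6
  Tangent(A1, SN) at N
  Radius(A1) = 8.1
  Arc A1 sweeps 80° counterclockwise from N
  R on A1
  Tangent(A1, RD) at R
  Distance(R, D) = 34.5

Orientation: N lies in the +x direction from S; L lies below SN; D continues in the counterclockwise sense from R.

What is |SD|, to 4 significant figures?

44.33

S is at the origin; S and N share the same y with |SN| = 31.6 and N on the +x side, so N = (31.60, 0.000). Tangency of A1 to SN means the radius LN is perpendicular to SN, so L = N + (0, -8.1) = (31.60, -8.100). On A1, N sits at bearing 90° from L; an 80° counterclockwise sweep puts R at bearing 170°, so R = L + 8.1·(cos 170°, sin 170°) = (23.62, -6.693). Tangency of A1 to RD means the radius LR is perpendicular to RD, so RD runs along (−sin 170°, cos 170°); with |RD| = 34.5, D = (17.63, -40.67). Then |SD| = |D − S| = 44.33.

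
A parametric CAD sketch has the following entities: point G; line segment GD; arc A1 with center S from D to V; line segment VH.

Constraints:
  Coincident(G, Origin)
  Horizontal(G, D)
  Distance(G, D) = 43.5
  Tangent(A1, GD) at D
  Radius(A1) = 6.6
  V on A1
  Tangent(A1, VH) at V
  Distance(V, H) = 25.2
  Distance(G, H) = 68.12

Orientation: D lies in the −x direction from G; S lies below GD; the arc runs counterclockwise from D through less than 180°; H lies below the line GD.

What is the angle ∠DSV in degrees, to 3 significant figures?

51.2°

G is at the origin; GD is horizontal with |GD| = 43.5 and D on the −x side, so D = (-43.5, 0.00). Since A1 is tangent to GD there, SD ⟂ GD, so S = D + (0, -6.6) = (-43.5, -6.60). Since SV ⟂ VH (tangency), |SH| = √(6.6² + 25.2²) = 26.0 regardless of where V sits on A1. So H lies on both circle(G, 68.12) and circle(S, 26.0); the below-GD intersection is H = (-64.4, -22.1). V is the foot of the tangent from H: V = (-48.6, -2.46).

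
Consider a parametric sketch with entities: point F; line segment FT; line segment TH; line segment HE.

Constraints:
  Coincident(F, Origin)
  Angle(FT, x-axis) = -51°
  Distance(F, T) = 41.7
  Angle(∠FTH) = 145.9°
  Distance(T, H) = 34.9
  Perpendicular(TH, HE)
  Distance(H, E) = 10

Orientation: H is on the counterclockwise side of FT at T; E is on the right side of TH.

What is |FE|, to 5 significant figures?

77.037

F is at the origin; FT runs at -51.0° with length 41.7, so T = 41.7·(cos -51.0°, sin -51.0°) = (26.243, -32.407). ∠FTH = 145.9°, so TH runs at -51.0° + (180° − 145.9°) = -16.900° from the x-axis; with |TH| = 34.9, H = T + 34.9·(cos -16.900°, sin -16.900°) = (59.635, -42.552). TH ⟂ HE; with |HE| = 10.0 on the right of TH, E = H + 10.0·(-0.29070, -0.95681) = (56.728, -52.121). Then |FE| = |E − F| = 77.037.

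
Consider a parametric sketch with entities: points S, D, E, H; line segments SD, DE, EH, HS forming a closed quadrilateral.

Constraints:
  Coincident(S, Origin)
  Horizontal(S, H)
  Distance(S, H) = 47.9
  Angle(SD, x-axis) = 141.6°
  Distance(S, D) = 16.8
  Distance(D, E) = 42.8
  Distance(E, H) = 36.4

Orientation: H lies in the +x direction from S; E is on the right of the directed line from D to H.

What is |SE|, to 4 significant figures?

26.17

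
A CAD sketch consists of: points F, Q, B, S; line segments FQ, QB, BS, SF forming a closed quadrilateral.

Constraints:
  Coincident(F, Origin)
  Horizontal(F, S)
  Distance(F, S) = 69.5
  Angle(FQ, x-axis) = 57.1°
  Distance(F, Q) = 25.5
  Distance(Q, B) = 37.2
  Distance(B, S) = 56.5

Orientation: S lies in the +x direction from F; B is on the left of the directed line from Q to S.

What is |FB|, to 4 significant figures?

62.40

F is at the origin; FS is horizontal with |FS| = 69.5 and S in +x, so S = (69.5, 0). FQ runs at 57.1° with |FQ| = 25.5, so Q = (13.85, 21.41). B is determined by |QB| = 37.2 and |BS| = 56.5 together: it lies at the intersection of circle(Q, 37.2) and circle(S, 56.5). With |QS| = 59.63, the foot of the radical line on QS is 14.65 from Q and the perpendicular offset is √(37.2² − 14.65²) = 34.19. Taking the left-of-QS solution: B = (39.80, 48.06).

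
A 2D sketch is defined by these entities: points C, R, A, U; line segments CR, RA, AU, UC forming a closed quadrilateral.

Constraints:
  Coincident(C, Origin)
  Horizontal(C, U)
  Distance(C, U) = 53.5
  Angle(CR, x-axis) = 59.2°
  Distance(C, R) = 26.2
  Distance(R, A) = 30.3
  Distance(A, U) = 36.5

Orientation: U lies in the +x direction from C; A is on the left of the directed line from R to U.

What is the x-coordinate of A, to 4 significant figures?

41.28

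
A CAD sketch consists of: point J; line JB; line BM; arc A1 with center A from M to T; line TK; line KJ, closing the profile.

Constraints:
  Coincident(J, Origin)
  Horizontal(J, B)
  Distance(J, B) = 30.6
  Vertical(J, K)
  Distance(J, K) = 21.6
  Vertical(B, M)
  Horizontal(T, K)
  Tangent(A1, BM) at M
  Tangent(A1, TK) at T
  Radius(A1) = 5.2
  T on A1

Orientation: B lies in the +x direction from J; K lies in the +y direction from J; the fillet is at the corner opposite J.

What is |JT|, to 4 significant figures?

33.34

J is at the origin; J and B share the same y with |JB| = 30.6 and B on the +x side, so B = (30.60, 0.000). JK is vertical with |JK| = 21.6 and K on the +y side, so K = (0.000, 21.60). The virtual corner opposite J is at (30.60, 21.60). The tangent condition forces AM to be normal to BM and the tangent condition forces AT to be normal to TK, with radius 5.2, so the center A sits 5.2 in from both sides at A = (25.40, 16.40). That places the tangent points at M = (30.60, 16.40) on BM and T = (25.40, 21.60) on TK. Then |JT| = |T − J| = 33.34.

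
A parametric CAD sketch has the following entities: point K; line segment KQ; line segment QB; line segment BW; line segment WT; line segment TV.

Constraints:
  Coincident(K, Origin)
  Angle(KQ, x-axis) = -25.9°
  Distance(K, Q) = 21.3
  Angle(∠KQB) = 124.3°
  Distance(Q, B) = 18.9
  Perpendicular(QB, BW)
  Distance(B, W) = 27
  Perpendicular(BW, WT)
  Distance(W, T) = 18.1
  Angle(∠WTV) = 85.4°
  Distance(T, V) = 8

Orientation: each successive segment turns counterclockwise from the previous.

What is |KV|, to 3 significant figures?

13.5

K is at the origin; KQ runs at -25.9° with length 21.3, so Q = (19.2, -9.30). ∠KQB = 124.3° gives QB at 29.8° from the x-axis; with |QB| = 18.9, B = (35.6, 0.0889). QB is perpendicular to BW, so BW runs at 120°; with |BW| = 27.0, W = (22.1, 23.5). BW is perpendicular to WT, so WT runs at -150°; with |WT| = 18.1, T = (6.44, 14.5). ∠WTV = 85.4° gives TV at -55.6° from the x-axis; with |TV| = 8.0, V = (11.0, 7.92). Then |KV| = |V − K| = 13.5.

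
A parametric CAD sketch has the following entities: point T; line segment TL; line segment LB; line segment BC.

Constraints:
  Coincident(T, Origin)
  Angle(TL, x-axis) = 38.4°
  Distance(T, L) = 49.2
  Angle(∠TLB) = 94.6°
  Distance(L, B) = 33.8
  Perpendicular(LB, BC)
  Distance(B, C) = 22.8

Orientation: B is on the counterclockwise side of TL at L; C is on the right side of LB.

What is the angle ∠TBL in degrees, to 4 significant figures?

52.42°

T is at the origin; TL runs at 38.4° with length 49.2, so L = 49.2·(cos 38.4°, sin 38.4°) = (38.56, 30.56). ∠TLB = 94.6°, so LB runs at 38.4° + (180° − 94.6°) = 123.8° from the x-axis; with |LB| = 33.8, B = L + 33.8·(cos 123.8°, sin 123.8°) = (19.75, 58.65). Then cos ∠TBL = BT·BL / (|BT||BL|), giving 52.42°.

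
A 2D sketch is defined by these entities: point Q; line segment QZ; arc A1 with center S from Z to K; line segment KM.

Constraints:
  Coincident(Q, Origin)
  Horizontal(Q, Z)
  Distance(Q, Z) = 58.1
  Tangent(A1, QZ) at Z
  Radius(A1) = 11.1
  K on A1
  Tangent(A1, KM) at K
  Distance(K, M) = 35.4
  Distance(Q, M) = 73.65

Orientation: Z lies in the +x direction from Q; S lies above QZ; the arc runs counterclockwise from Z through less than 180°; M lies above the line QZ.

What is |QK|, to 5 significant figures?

70.102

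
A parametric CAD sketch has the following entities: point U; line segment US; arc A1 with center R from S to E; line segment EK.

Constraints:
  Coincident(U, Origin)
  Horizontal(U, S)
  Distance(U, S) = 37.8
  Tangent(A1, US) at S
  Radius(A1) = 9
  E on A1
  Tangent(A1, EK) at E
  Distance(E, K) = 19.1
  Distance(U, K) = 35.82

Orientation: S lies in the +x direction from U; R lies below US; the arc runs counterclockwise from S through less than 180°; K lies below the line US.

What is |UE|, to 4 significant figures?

29.86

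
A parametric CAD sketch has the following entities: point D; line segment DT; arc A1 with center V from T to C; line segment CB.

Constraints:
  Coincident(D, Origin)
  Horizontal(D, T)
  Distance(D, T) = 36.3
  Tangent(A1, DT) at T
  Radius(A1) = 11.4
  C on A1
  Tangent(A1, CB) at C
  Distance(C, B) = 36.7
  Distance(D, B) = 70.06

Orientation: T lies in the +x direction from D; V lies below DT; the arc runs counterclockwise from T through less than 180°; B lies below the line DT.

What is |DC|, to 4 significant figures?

33.82

Checks: D = (0.00, 0.00) ✓; |VC| = 11.40 ✓; ∠(VC, CB) = 90.00° ✓; |CB| = 36.70 ✓; |DB| = 70.06 ✓.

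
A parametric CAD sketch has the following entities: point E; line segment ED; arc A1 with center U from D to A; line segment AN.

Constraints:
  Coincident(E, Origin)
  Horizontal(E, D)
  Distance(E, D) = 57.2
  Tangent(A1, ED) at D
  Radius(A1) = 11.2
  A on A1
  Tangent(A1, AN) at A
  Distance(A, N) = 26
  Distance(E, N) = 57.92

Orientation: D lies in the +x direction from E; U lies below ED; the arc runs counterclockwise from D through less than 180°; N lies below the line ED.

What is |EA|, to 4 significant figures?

47.24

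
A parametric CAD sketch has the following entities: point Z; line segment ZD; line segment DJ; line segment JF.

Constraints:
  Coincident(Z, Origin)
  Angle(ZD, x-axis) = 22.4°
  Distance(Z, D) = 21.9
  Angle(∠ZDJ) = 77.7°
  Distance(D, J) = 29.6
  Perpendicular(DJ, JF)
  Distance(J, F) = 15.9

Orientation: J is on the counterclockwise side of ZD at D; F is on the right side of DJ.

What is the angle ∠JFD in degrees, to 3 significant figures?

61.8°

∠ZDJ = 77.7°, so DJ runs at 22.4° + (180° − 77.7°) = 125° from the x-axis; with |DJ| = 29.6, J = D + 29.6·(cos 125°, sin 125°) = (3.40, 32.7). The perpendicularity gives JF at right angles to DJ; with |JF| = 15.9 on the right of DJ, F = J + 15.9·(0.822, 0.569) = (16.5, 41.7). Then cos ∠JFD = FJ·FD / (|FJ||FD|), giving 61.8°.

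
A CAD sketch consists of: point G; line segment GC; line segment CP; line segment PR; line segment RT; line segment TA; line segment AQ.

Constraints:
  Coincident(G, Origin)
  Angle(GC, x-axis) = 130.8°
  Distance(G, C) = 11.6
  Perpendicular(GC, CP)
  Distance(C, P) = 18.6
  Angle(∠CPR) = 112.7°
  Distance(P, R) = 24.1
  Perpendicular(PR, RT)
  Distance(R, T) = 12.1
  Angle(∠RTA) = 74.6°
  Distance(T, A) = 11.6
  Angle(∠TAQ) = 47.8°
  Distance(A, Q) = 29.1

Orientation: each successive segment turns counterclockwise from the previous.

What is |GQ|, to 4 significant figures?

44.15

G is at the origin; GC runs at 130.8° with length 11.6, so C = (-7.580, 8.781). GC is perpendicular to CP, so CP runs at -139.2°; with |CP| = 18.6, P = (-21.66, -3.372). ∠CPR = 112.7° gives PR at -71.90° from the x-axis; with |PR| = 24.1, R = (-14.17, -26.28). PR is perpendicular to RT, so RT runs at 18.10°; with |RT| = 12.1, T = (-2.671, -22.52). ∠RTA = 74.6° gives TA at 123.5° from the x-axis; with |TA| = 11.6, A = (-9.074, -12.85). ∠TAQ = 47.8° gives AQ at -104.3° from the x-axis; with |AQ| = 29.1, Q = (-16.26, -41.05). Then |GQ| = |Q − G| = 44.15.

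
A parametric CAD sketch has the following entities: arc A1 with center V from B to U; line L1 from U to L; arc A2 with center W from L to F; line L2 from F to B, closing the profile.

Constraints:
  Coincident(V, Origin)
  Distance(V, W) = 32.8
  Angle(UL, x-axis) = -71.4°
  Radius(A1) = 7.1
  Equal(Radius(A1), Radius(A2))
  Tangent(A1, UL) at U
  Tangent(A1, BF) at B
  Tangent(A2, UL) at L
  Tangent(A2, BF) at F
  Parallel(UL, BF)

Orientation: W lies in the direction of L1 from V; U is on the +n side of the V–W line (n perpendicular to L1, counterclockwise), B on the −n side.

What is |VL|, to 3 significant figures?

33.6

The slot axis is L1's direction at -71.4°, so u = (cos -71.4°, sin -71.4°) = (0.319, -0.948) and n = (−sin -71.4°, cos -71.4°) = (0.948, 0.319). V is at the origin and W lies 32.8 along u from V, so W = 32.8·u = (10.5, -31.1). Tangency of A1 to both parallel lines with radius 7.1 puts U and B at V ± 7.1·n: U = (6.73, 2.26), B = (-6.73, -2.26). Equal radii place L and F the same way about W: L = W + 7.1·n = (17.2, -28.8), F = W − 7.1·n = (3.73, -33.4). Then |VL| = |L − V| = 33.6.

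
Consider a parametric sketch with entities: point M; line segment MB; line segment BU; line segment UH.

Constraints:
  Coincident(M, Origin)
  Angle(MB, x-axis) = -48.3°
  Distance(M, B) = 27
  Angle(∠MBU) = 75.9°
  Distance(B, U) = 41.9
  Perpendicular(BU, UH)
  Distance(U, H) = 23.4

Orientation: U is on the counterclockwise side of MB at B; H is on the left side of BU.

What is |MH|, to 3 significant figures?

35.4

M is at the origin; MB runs at -48.3° with length 27.0, so B = 27.0·(cos -48.3°, sin -48.3°) = (18.0, -20.2). ∠MBU = 75.9°, so BU runs at -48.3° + (180° − 75.9°) = 55.8° from the x-axis; with |BU| = 41.9, U = B + 41.9·(cos 55.8°, sin 55.8°) = (41.5, 14.5). The perpendicularity gives UH at right angles to BU; with |UH| = 23.4 on the left of BU, H = U + 23.4·(-0.827, 0.562) = (22.2, 27.6). Then |MH| = |H − M| = 35.4.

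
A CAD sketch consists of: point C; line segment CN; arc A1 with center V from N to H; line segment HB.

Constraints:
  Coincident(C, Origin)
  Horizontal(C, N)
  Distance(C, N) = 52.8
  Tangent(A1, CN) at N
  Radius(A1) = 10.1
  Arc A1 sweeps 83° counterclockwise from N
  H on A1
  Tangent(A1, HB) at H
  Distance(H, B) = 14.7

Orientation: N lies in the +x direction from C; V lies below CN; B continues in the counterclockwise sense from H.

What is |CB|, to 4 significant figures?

47.22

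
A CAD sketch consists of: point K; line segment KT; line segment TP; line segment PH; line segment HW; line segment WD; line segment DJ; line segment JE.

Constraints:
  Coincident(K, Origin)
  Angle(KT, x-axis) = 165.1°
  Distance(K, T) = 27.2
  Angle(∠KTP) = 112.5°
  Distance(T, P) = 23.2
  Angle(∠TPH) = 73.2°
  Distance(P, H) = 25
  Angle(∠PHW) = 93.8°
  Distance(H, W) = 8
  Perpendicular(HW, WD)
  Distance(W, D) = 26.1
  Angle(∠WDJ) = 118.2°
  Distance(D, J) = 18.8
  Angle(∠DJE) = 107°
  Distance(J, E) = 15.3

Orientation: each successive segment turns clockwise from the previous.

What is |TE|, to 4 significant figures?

40.62

K is at the origin; KT runs at 165.1° with length 27.2, so T = (-26.29, 6.994). ∠KTP = 112.5° gives TP at 97.60° from the x-axis; with |TP| = 23.2, P = (-29.35, 29.99). ∠TPH = 73.2° gives PH at -9.200° from the x-axis; with |PH| = 25.0, H = (-4.675, 25.99). ∠PHW = 93.8° gives HW at -95.40° from the x-axis; with |HW| = 8.0, W = (-5.428, 18.03). The perpendicularity gives WD at right angles to HW, so WD runs at 174.6°; with |WD| = 26.1, D = (-31.41, 20.48). ∠WDJ = 118.2° gives DJ at 112.8° from the x-axis; with |DJ| = 18.8, J = (-38.70, 37.82). ∠DJE = 107.0° gives JE at 39.80° from the x-axis; with |JE| = 15.3, E = (-26.94, 47.61). Then |TE| = |E − T| = 40.62.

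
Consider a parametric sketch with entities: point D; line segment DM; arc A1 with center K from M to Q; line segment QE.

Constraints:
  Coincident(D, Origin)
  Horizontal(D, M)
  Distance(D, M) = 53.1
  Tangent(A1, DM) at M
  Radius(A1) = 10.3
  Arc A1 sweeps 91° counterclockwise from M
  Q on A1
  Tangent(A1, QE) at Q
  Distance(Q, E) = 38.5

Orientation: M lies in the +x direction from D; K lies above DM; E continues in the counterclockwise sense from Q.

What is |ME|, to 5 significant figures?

49.911

D is at the origin; D and M share the same y with |DM| = 53.1 and M on the +x side, so M = (53.100, 0.0000). Tangency of A1 to DM means the radius KM is perpendicular to DM, so K = M + (0, 10.3) = (53.100, 10.300). On A1, M sits at bearing -90° from K; a 91° counterclockwise sweep puts Q at bearing 1°, so Q = K + 10.3·(cos 1°, sin 1°) = (63.398, 10.480). The tangent condition forces KQ to be normal to QE, so QE runs along (−sin 1°, cos 1°); with |QE| = 38.5, E = (62.727, 48.974). Then |ME| = |E − M| = 49.911.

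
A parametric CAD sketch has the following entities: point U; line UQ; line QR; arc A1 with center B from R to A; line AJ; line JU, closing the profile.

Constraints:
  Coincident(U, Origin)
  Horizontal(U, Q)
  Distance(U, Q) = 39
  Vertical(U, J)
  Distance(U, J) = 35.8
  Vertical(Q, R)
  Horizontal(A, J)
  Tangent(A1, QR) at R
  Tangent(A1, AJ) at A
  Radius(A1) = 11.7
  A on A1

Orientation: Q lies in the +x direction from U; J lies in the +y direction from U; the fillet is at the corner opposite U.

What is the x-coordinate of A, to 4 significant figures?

27.30

U is at the origin; U and Q share the same y with |UQ| = 39.0 and Q on the +x side, so Q = (39.00, 0.000). UJ is vertical with |UJ| = 35.8 and J on the +y side, so J = (0.000, 35.80). The virtual corner opposite U is at (39.00, 35.80). A1 meets QR tangentially, so BR is at right angles to QR and the tangent condition forces BA to be normal to AJ, with radius 11.7, so the center B sits 11.7 in from both sides at B = (27.30, 24.10). That places the tangent points at R = (39.00, 24.10) on QR and A = (27.30, 35.80) on AJ. So A.x = 27.30.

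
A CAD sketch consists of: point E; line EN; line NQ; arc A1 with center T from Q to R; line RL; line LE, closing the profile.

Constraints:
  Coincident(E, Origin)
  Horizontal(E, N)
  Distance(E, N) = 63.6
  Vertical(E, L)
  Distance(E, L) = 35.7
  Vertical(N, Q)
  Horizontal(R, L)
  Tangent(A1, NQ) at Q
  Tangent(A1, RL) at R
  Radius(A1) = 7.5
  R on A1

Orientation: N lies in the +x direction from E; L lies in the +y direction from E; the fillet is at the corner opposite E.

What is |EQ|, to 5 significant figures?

69.572

E is at the origin; E and N share the same y with |EN| = 63.6 and N on the +x side, so N = (63.600, 0.0000). EL is vertical with |EL| = 35.7 and L on the +y side, so L = (0.0000, 35.700). The virtual corner opposite E is at (63.600, 35.700). The tangent condition forces TQ to be normal to NQ and the tangent condition forces TR to be normal to RL, with radius 7.5, so the center T sits 7.5 in from both sides at T = (56.100, 28.200). That places the tangent points at Q = (63.600, 28.200) on NQ and R = (56.100, 35.700) on RL. Then |EQ| = |Q − E| = 69.572.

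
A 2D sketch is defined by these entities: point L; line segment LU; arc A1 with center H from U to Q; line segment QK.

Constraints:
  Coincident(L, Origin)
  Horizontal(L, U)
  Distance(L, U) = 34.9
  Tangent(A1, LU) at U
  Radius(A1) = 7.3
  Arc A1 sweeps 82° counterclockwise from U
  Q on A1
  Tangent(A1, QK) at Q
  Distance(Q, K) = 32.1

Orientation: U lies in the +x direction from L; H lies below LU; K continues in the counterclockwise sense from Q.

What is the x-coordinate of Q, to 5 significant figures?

27.671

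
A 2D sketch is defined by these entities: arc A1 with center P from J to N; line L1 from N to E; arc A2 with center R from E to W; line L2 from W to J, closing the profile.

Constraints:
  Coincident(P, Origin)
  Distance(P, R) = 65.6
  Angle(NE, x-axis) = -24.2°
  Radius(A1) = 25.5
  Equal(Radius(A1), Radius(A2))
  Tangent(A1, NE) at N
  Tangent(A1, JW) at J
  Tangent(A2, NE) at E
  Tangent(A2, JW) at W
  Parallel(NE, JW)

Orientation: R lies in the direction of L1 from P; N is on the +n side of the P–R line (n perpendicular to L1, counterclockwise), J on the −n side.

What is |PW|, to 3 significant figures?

70.4

Tangency of A1 to both parallel lines with radius 25.5 puts N and J at P ± 25.5·n: N = (10.5, 23.3), J = (-10.5, -23.3). Equal radii place E and W the same way about R: E = R + 25.5·n = (70.3, -3.63), W = R − 25.5·n = (49.4, -50.2). Then |PW| = |W − P| = 70.4.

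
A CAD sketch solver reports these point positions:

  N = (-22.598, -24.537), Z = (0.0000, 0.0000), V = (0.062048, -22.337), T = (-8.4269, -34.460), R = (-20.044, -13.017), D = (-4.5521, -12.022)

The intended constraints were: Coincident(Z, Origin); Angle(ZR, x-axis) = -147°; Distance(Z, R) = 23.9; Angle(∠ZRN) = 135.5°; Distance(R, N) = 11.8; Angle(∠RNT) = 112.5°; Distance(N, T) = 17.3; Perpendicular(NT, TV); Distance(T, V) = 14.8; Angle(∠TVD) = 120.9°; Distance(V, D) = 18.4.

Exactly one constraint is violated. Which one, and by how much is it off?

Distance(V, D) = 18.4 — off by 7.10.

Z = (0.00, 0.00) ✓; ZR at -147.0° ✓; |ZR| = 23.90 ✓; ∠ZRN = 135.5° ✓; |RN| = 11.80 ✓; ∠RNT = 112.5° ✓; |NT| = 17.30 ✓; ∠(NT, TV) = 90.00° ✓; |TV| = 14.80 ✓; ∠TVD = 120.9° ✓; |VD| = 11.30 ✗.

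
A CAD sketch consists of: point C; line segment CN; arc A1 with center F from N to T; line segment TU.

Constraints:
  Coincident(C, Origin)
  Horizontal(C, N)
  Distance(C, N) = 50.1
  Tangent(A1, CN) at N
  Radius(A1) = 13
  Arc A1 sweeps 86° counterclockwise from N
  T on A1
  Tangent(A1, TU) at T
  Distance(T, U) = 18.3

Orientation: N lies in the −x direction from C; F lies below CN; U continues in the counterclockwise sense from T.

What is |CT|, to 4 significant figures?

64.22

C is at the origin; CN is horizontal with |CN| = 50.1 and N on the −x side, so N = (-50.10, 0.000). Tangency of A1 to CN means the radius FN is perpendicular to CN, so F = N + (0, -13) = (-50.10, -13.00). On A1, N sits at bearing 90° from F; an 86° counterclockwise sweep puts T at bearing 176°, so T = F + 13.0·(cos 176°, sin 176°) = (-63.07, -12.09). Then |CT| = |T − C| = 64.22.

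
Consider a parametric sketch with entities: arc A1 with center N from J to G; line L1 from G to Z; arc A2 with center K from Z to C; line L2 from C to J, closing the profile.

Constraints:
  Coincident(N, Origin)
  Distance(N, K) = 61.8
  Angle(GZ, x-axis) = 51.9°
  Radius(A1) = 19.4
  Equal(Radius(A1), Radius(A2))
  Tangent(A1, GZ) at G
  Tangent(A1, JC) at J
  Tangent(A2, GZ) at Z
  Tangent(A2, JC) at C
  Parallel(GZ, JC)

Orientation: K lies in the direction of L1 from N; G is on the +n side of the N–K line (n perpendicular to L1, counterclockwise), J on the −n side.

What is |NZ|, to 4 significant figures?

64.77

The slot axis is L1's direction at 51.9°, so u = (cos 51.9°, sin 51.9°) = (0.6170, 0.7869) and n = (−sin 51.9°, cos 51.9°) = (-0.7869, 0.6170). N is at the origin and K lies 61.8 along u from N, so K = 61.8·u = (38.13, 48.63). Tangency of A1 to both parallel lines with radius 19.4 puts G and J at N ± 19.4·n: G = (-15.27, 11.97), J = (15.27, -11.97). Equal radii place Z and C the same way about K: Z = K + 19.4·n = (22.87, 60.60), C = K − 19.4·n = (53.40, 36.66). Then |NZ| = |Z − N| = 64.77.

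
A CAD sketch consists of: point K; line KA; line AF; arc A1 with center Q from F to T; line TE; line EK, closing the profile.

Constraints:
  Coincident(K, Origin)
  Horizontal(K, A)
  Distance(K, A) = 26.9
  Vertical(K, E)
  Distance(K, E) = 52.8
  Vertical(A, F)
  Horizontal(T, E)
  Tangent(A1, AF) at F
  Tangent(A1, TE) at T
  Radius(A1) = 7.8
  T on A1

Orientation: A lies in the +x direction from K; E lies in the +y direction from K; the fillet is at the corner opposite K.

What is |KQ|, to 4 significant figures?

48.89

K is at the origin; K and A share the same y with |KA| = 26.9 and A on the +x side, so A = (26.90, 0.000). K and E share the same x with |KE| = 52.8 and E on the +y side, so E = (0.000, 52.80). The virtual corner opposite K is at (26.90, 52.80). The tangent condition forces QF to be normal to AF and since A1 is tangent to TE there, QT ⟂ TE, with radius 7.8, so the center Q sits 7.8 in from both sides at Q = (19.10, 45.00). Then |KQ| = |Q − K| = 48.89.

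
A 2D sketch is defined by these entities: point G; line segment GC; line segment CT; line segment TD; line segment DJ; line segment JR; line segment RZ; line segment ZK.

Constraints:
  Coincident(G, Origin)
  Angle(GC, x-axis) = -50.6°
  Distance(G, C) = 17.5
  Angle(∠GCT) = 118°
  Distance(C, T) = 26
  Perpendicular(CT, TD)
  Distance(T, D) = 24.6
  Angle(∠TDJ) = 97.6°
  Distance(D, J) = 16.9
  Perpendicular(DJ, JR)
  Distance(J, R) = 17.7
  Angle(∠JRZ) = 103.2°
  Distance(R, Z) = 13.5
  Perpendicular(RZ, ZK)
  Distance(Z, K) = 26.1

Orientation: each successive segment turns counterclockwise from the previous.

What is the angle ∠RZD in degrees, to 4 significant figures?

87.05°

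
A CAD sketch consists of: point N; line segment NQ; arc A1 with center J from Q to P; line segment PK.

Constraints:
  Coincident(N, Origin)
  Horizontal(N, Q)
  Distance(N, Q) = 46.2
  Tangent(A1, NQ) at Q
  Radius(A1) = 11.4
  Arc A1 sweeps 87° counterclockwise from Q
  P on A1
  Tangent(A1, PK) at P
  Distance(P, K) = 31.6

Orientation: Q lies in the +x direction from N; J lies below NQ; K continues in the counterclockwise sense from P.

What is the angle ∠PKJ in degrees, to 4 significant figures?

19.84°

N is at the origin; N and Q share the same y with |NQ| = 46.2 and Q on the +x side, so Q = (46.20, 0.000). The tangent condition forces JQ to be normal to NQ, so J = Q + (0, -11.4) = (46.20, -11.40). On A1, Q sits at bearing 90° from J; an 87° counterclockwise sweep puts P at bearing 177°, so P = J + 11.4·(cos 177°, sin 177°) = (34.82, -10.80). The tangent condition forces JP to be normal to PK, so PK runs along (−sin 177°, cos 177°); with |PK| = 31.6, K = (33.16, -42.36). Then cos ∠PKJ = KP·KJ / (|KP||KJ|), giving 19.84°.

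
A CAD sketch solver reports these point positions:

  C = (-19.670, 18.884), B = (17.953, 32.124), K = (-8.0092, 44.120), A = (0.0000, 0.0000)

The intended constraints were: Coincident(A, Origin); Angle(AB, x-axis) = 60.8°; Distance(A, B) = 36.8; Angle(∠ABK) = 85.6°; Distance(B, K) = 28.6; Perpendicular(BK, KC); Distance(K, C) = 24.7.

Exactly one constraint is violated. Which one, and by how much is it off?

Distance(K, C) = 24.7 — off by 3.10.

A = (0.00, 0.00) ✓; AB at 60.80° ✓; |AB| = 36.80 ✓; ∠ABK = 85.60° ✓; |BK| = 28.60 ✓; ∠(BK, KC) = 90.00° ✓; |KC| = 27.80 ✗.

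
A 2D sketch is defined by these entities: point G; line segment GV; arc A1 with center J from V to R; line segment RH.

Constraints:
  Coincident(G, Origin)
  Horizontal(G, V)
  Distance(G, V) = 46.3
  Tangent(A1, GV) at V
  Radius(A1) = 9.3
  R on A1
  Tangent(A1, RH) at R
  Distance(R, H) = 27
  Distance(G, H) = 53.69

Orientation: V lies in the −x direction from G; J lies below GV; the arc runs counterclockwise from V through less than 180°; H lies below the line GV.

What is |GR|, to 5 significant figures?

55.932

G is at the origin; G and V share the same y with |GV| = 46.3 and V on the −x side, so V = (-46.300, 0.0000). A1 meets GV tangentially, so JV is at right angles to GV, so J = V + (0, -9.3) = (-46.300, -9.3000). Since JR ⟂ RH (tangency), |JH| = √(9.3² + 27.0²) = 28.557 regardless of where R sits on A1. So H lies on both circle(G, 53.69) and circle(J, 28.557); the below-GV intersection is H = (-38.994, -36.906). R is the foot of the tangent from H: R = (-54.026, -14.478).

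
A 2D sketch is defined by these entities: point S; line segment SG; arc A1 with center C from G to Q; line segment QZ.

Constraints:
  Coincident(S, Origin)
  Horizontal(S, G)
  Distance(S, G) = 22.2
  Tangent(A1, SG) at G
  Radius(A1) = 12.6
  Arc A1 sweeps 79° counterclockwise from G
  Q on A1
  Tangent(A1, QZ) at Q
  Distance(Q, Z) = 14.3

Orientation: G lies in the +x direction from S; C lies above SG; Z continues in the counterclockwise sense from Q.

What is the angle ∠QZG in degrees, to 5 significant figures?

20.923°

S is at the origin; S and G share the same y with |SG| = 22.2 and G on the +x side, so G = (22.200, 0.0000). The tangent condition forces CG to be normal to SG, so C = G + (0, 12.6) = (22.200, 12.600). On A1, G sits at bearing -90° from C; a 79° counterclockwise sweep puts Q at bearing -11°, so Q = C + 12.6·(cos -11°, sin -11°) = (34.569, 10.196). Since A1 is tangent to QZ there, CQ ⟂ QZ, so QZ runs along (−sin -11°, cos -11°); with |QZ| = 14.3, Z = (37.297, 24.233). Then cos ∠QZG = ZQ·ZG / (|ZQ||ZG|), giving 20.923°.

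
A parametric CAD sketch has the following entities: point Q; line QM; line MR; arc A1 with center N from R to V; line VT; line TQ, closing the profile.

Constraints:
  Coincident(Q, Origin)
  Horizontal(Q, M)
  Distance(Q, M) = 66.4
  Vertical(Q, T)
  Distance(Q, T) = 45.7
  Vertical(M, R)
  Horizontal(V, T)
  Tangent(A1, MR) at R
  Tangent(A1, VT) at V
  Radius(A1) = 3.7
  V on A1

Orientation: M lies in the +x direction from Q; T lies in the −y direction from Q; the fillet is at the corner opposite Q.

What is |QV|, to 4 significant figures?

77.59

Q is at the origin; QM is horizontal with |QM| = 66.4 and M on the +x side, so M = (66.40, 0.000). QT is vertical with |QT| = 45.7 and T on the −y side, so T = (0.000, -45.70). The virtual corner opposite Q is at (66.40, -45.70). Tangency of A1 to MR means the radius NR is perpendicular to MR and the tangent condition forces NV to be normal to VT, with radius 3.7, so the center N sits 3.7 in from both sides at N = (62.70, -42.00). That places the tangent points at R = (66.40, -42.00) on MR and V = (62.70, -45.70) on VT. Then |QV| = |V − Q| = 77.59.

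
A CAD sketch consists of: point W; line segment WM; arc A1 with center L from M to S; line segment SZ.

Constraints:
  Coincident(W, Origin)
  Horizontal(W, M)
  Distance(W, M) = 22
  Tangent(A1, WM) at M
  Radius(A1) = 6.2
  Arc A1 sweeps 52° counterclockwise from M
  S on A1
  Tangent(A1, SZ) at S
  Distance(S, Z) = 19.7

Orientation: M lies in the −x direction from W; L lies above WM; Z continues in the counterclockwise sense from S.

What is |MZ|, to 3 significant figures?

24.7

W is at the origin; W and M share the same y with |WM| = 22.0 and M on the −x side, so M = (-22.0, 0.00). A1 meets WM tangentially, so LM is at right angles to WM, so L = M + (0, 6.2) = (-22.0, 6.20). On A1, M sits at bearing -90° from L; a 52° counterclockwise sweep puts S at bearing -38°, so S = L + 6.2·(cos -38°, sin -38°) = (-17.1, 2.38). A1 meets SZ tangentially, so LS is at right angles to SZ, so SZ runs along (−sin -38°, cos -38°); with |SZ| = 19.7, Z = (-4.99, 17.9). Then |MZ| = |Z − M| = 24.7.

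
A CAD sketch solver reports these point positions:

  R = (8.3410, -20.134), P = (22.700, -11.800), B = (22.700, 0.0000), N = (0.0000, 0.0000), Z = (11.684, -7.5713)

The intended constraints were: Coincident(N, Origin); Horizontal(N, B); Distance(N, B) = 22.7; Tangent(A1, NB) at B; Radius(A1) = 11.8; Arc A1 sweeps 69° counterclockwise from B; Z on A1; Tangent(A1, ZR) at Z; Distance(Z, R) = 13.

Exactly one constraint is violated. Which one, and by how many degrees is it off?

Tangent(A1, ZR) at Z — off by 6.10°.

N = (0.00, 0.00) ✓; N.y = 0.00, B.y = 0.00 ✓; |NB| = 22.70 ✓; ∠(PB, BN) = 90.00° ✓; |PB| = 11.80 ✓; bearing(P→Z) − bearing(P→B) = 69.00° ✓; |PZ| = 11.80 ✓; ∠(PZ, ZR) = 83.90° ✗; |ZR| = 13.00 ✓.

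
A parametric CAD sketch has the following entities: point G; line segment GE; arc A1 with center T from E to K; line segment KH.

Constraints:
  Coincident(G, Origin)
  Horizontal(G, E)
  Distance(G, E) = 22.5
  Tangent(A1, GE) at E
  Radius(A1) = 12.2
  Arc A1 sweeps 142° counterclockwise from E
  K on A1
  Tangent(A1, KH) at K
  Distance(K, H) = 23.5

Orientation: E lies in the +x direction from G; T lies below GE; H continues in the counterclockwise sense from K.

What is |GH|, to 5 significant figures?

49.387

G is at the origin; GE is horizontal with |GE| = 22.5 and E on the +x side, so E = (22.500, 0.0000). A1 meets GE tangentially, so TE is at right angles to GE, so T = E + (0, -12.2) = (22.500, -12.200). On A1, E sits at bearing 90° from T; a 142° counterclockwise sweep puts K at bearing 232°, so K = T + 12.2·(cos 232°, sin 232°) = (14.989, -21.814). Tangency of A1 to KH means the radius TK is perpendicular to KH, so KH runs along (−sin 232°, cos 232°); with |KH| = 23.5, H = (33.507, -36.282). Then |GH| = |H − G| = 49.387.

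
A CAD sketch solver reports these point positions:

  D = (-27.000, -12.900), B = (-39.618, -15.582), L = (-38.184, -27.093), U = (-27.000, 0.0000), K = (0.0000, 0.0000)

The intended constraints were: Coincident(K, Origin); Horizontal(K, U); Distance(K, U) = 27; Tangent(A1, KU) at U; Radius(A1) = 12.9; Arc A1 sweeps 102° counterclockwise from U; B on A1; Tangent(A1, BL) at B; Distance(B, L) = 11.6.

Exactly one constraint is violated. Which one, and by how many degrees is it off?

Tangent(A1, BL) at B — off by 4.90°.

K = (0.00, 0.00) ✓; K.y = 0.00, U.y = 0.00 ✓; |KU| = 27.00 ✓; ∠(DU, UK) = 90.00° ✓; |DU| = 12.90 ✓; bearing(D→B) − bearing(D→U) = 102.0° ✓; |DB| = 12.90 ✓; ∠(DB, BL) = 94.90° ✗; |BL| = 11.60 ✓.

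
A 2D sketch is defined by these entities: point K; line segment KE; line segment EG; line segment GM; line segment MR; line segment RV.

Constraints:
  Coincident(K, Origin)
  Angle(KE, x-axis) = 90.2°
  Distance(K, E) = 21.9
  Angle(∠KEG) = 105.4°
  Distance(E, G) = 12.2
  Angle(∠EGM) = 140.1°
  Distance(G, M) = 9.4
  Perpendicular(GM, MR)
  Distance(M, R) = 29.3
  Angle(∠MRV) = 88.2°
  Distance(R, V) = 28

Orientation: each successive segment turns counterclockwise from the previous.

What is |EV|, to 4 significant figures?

22.57

GM is perpendicular to MR, so MR runs at -65.30°; with |MR| = 29.3, R = (-8.146, -5.449). ∠MRV = 88.2° gives RV at 26.50° from the x-axis; with |RV| = 28.0, V = (16.91, 7.045). Then |EV| = |V − E| = 22.57.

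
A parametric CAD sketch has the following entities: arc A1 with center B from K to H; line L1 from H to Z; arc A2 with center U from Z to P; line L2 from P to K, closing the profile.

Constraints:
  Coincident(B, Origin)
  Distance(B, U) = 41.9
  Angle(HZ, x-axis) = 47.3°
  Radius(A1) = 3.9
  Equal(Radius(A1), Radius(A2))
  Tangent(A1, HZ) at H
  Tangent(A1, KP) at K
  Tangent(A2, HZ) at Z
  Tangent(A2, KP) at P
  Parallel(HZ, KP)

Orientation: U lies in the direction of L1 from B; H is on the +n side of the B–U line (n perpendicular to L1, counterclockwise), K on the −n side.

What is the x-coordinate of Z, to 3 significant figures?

25.5

The slot axis is L1's direction at 47.3°, so u = (cos 47.3°, sin 47.3°) = (0.678, 0.735) and n = (−sin 47.3°, cos 47.3°) = (-0.735, 0.678). B is at the origin and U lies 41.9 along u from B, so U = 41.9·u = (28.4, 30.8). Tangency of A1 to both parallel lines with radius 3.9 puts H and K at B ± 3.9·n: H = (-2.87, 2.64), K = (2.87, -2.64). Equal radii place Z and P the same way about U: Z = U + 3.9·n = (25.5, 33.4), P = U − 3.9·n = (31.3, 28.1). So Z.x = 25.5.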